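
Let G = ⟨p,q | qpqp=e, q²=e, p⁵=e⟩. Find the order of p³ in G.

Compute successive powers until reaching e:
  (p³)¹ = p³, (p³)² = p, (p³)³ = p⁴, (p³)⁴ = p², (p³)⁵ = e.
The smallest positive k with (p³)ᵏ = e is 5.

Answer: 5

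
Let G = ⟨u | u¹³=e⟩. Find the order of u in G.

Compute successive powers until reaching e:
  u¹ = u, u² = u², u³ = u³, u⁴ = u⁴, u⁵ = u⁵, u⁶ = u⁶, u⁷ = u⁷, u⁸ = u⁸, u⁹ = u⁹, u¹⁰ = u¹⁰, u¹¹ = u¹¹, u¹² = u¹², u¹³ = e.
The smallest positive k with uᵏ = e is 13.

Answer: 13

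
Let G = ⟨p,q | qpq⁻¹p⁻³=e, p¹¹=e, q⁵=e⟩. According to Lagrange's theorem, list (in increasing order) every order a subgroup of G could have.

|G| = 55 = 5 · 11. By Lagrange's theorem the order of any subgroup divides 55; the divisors of 55 are 1, 5, 11, 55.

Answer: 1, 5, 11, 55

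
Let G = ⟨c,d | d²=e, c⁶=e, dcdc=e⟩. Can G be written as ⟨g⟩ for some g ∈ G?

Every cyclic group is abelian. But c·d = cd while d·c = c⁵d, so c·d ≠ d·c and G is not abelian. Hence G is not cyclic.

Answer: No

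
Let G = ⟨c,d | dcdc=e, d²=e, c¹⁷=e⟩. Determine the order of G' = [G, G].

G' = [G, G] is generated by all commutators. The generator-pair commutators are: [c, d] = c².
The subgroup they normally generate is {e, c, c², c³, c⁴, c⁵, c⁶, c⁷, c⁸, c⁹, c¹⁰, c¹¹, c¹², c¹³, c¹⁴, c¹⁵, c¹⁶}, of order 17.
Check: |G/G'| = 34/17 = 2 is the order of the abelianisation.

Answer: 17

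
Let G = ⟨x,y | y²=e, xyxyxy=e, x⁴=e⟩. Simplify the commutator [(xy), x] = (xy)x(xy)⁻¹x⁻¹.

[(xy), x] = (xy)·x·(xy)⁻¹·x⁻¹.
  (xy) · x = xyx
  (xyx) · (yx³) = yx²
  (yx²) · (x³) = yx

Answer: yx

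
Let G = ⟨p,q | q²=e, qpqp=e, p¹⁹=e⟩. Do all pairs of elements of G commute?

p·q = pq but q·p = p¹⁸q, so p·q ≠ q·p and G is not abelian.

Answer: No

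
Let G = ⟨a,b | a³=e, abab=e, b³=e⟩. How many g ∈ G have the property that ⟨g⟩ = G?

⟨g⟩ = G would require ord(g) = |G| = 12, but the maximum element order in G is 3 < 12. So G is not cyclic and no single element generates it: the count is 0.

Answer: 0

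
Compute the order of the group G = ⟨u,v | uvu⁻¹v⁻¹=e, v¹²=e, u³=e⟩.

Enumerate words in the generators, reducing via the relations: the distinct elements are
  {e, u, v, uv, u², v², v³, v⁴, v⁵, v⁶, v⁷, v⁸, v⁹, uv², uv³, uv⁴, uv⁵, uv⁶, uv⁷, uv⁸, uv⁹, u²v, v¹¹, v¹⁰, uv¹¹, uv¹⁰, u²v², u²v³, u²v⁴, u²v⁵, u²v⁶, u²v⁷, u²v⁸, u²v⁹, u²v¹¹, u²v¹⁰}.
No further products give new elements, so |G| = 36.

Answer: 36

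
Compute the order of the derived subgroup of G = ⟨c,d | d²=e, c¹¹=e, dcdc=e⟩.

G' = [G, G] is generated by all commutators. The generator-pair commutators are: [c, d] = c².
The subgroup they normally generate is {e, c, c², c³, c⁴, c⁵, c⁶, c⁷, c⁸, c⁹, c¹⁰}, of order 11.
Check: |G/G'| = 22/11 = 2 is the order of the abelianisation.

Answer: 11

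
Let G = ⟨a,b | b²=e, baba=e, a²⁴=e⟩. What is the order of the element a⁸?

Compute successive powers until reaching e:
  (a⁸)¹ = a⁸, (a⁸)² = a¹⁶, (a⁸)³ = e.
The smallest positive k with (a⁸)ᵏ = e is 3.

Answer: 3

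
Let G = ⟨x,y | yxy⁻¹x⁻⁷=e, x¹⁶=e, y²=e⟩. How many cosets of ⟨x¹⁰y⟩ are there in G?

First find ord(x¹⁰y) by computing successive powers:
  (x¹⁰y)¹ = x¹⁰y, (x¹⁰y)² = e.
So |⟨x¹⁰y⟩| = ord(x¹⁰y) = 2. With |G| = 32, by Lagrange [G : ⟨x¹⁰y⟩] = 32/2 = 16.

Answer: 16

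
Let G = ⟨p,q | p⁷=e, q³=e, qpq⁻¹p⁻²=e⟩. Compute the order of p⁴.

Compute successive powers until reaching e:
  (p⁴)¹ = p⁴, (p⁴)² = p, (p⁴)³ = p⁵, (p⁴)⁴ = p², (p⁴)⁵ = p⁶, (p⁴)⁶ = p³, (p⁴)⁷ = e.
The smallest positive k with (p⁴)ᵏ = e is 7.

Answer: 7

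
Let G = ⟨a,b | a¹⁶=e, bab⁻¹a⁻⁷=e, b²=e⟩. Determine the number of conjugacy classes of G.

The conjugacy classes (representative and size) are:
  [e] (size 1), [a] (size 2), [a¹⁴] (size 2), [a³] (size 2), [a⁴] (size 2), [a¹⁰] (size 2), [a⁸] (size 1), [a⁹] (size 2), [a¹¹] (size 2), [a¹⁰b] (size 8), [ab] (size 8).
Class equation: 1 + 2 + 2 + 2 + 2 + 2 + 1 + 2 + 2 + 8 + 8 = 32 = |G|. So G has 11 conjugacy classes.

Answer: 11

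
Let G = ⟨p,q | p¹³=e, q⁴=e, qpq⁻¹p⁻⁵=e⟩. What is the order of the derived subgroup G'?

G' = [G, G] is generated by all commutators. The generator-pair commutators are: [p, q] = p⁹.
The subgroup they normally generate is {e, p, p², p³, p⁴, p⁵, p⁶, p⁷, p⁸, p⁹, p¹⁰, p¹¹, p¹²}, of order 13.
Check: |G/G'| = 52/13 = 4 is the order of the abelianisation.

Answer: 13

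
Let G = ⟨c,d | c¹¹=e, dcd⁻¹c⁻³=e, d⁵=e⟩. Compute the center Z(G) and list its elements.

An element z ∈ Z(G) iff z commutes with every generator.
For example e is central: e·c = c = c·e; e·d = d = d·e.
Whereas c ∉ Z(G) since c·d = cd ≠ c³d = d·c.
Checking each of the 55 elements this way gives Z(G) = {e}, of order 1.

Answer: {e}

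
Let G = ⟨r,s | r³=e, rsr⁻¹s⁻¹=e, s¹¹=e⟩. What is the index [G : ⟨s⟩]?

First find ord(s) by computing successive powers:
  s¹ = s, s² = s², s³ = s³, s⁴ = s⁴, s⁵ = s⁵, s⁶ = s⁶, s⁷ = s⁷, s⁸ = s⁸, s⁹ = s⁹, s¹⁰ = s¹⁰, s¹¹ = e.
So |⟨s⟩| = ord(s) = 11. With |G| = 33, by Lagrange [G : ⟨s⟩] = 33/11 = 3.

Answer: 3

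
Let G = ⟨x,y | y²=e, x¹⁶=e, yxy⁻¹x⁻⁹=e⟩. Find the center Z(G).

An element z ∈ Z(G) iff z commutes with every generator.
For example x² is central: (x²)·x = x³ = x·(x²); (x²)·y = x²y = y·(x²).
Whereas x ∉ Z(G) since x·y = xy ≠ x⁹y = y·x.
Checking each of the 32 elements this way gives Z(G) = {e, x², x⁴, x⁶, x⁸, x¹⁰, x¹², x¹⁴}, of order 8.

Answer: {e, x², x⁴, x⁶, x⁸, x¹⁰, x¹², x¹⁴}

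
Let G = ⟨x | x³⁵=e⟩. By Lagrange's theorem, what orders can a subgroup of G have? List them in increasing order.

|G| = 35 = 5 · 7. By Lagrange's theorem the order of any subgroup divides 35; the divisors of 35 are 1, 5, 7, 35.

Answer: 1, 5, 7, 35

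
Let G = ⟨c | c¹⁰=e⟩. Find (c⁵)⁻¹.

The order of (c⁵) is 2 (smallest k with (c⁵)ᵏ = e), so (c⁵)⁻¹ = (c⁵)¹ = c⁵.
Check: (c⁵) · (c⁵) → (c⁵) · c⁵ = e, giving e as required.

Answer: c⁵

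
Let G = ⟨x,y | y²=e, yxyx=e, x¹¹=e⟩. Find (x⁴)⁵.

Compute successive powers of (x⁴), reducing at each step:
  (x⁴)²: (x⁴) · x⁴ = x⁸
  (x⁴)³: (x⁸) · x⁴ = x
  (x⁴)⁴: x · x⁴ = x⁵
  (x⁴)⁵: (x⁵) · x⁴ = x⁹

Answer: x⁹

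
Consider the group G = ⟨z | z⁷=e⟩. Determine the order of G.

G is generated by a single element, so G is cyclic. The relator gives z⁷ = e and no smaller power is forced to be e, so the 7 powers {e, z, z², z³, z⁴, z⁵, z⁶} are distinct. Hence |G| = 7.

Answer: 7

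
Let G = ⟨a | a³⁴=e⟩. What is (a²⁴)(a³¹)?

Compute (a²⁴) · (a³¹) by multiplying left to right and reducing via the relations at each step:
  (a²⁴) · a³¹ = a²¹

Answer: a²¹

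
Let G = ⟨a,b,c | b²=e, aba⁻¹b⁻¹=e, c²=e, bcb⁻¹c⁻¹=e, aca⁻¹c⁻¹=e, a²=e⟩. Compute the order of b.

Compute successive powers until reaching e:
  b¹ = b, b² = e.
The smallest positive k with bᵏ = e is 2.

Answer: 2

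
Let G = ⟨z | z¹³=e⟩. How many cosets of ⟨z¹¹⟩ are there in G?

First find ord(z¹¹) by computing successive powers:
  (z¹¹)¹ = z¹¹, (z¹¹)² = z⁹, (z¹¹)³ = z⁷, (z¹¹)⁴ = z⁵, (z¹¹)⁵ = z³, (z¹¹)⁶ = z, (z¹¹)⁷ = z¹², (z¹¹)⁸ = z¹⁰, (z¹¹)⁹ = z⁸, (z¹¹)¹⁰ = z⁶, (z¹¹)¹¹ = z⁴, (z¹¹)¹² = z², (z¹¹)¹³ = e.
So |⟨z¹¹⟩| = ord(z¹¹) = 13. With |G| = 13, by Lagrange [G : ⟨z¹¹⟩] = 13/13 = 1.

Answer: 1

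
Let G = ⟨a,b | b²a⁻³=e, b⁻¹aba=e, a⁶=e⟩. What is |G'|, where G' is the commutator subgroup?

G' = [G, G] is generated by all commutators. The generator-pair commutators are: [a, b] = a².
The subgroup they normally generate is {e, a², a⁴}, of order 3.
Check: |G/G'| = 12/3 = 4 is the order of the abelianisation.

Answer: 3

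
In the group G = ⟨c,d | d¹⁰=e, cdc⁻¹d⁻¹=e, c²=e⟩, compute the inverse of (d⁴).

The order of (d⁴) is 5 (smallest k with (d⁴)ᵏ = e), so (d⁴)⁻¹ = (d⁴)⁴ = d⁶.
Check: (d⁴) · (d⁶) → (d⁴) · d⁶ = e, giving e as required.

Answer: d⁶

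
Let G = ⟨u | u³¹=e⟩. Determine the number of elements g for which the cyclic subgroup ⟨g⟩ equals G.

G is cyclic of order 31. An element generates G iff its order is 31, and a cyclic group of order 31 has exactly φ(31) = 30 such elements.

Answer: 30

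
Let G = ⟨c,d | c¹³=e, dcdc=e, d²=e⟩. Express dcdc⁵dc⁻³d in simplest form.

Multiply left to right, reducing at each step:
  d · c = c¹²d
  (c¹²d) · d = c¹²
  (c¹²) · c⁵ = c⁴
  (c⁴) · d = c⁴d
  (c⁴d) · c⁻³ = c⁷d
  (c⁷d) · d = c⁷

Answer: c⁷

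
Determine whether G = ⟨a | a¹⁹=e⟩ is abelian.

G has a single generator, so G is cyclic and hence abelian.

Answer: Yes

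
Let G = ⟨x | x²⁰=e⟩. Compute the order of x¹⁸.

Compute successive powers until reaching e:
  (x¹⁸)¹ = x¹⁸, (x¹⁸)² = x¹⁶, (x¹⁸)³ = x¹⁴, (x¹⁸)⁴ = x¹², (x¹⁸)⁵ = x¹⁰, (x¹⁸)⁶ = x⁸, (x¹⁸)⁷ = x⁶, (x¹⁸)⁸ = x⁴, (x¹⁸)⁹ = x², (x¹⁸)¹⁰ = e.
The smallest positive k with (x¹⁸)ᵏ = e is 10.

Answer: 10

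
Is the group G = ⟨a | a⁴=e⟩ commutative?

G has a single generator, so G is cyclic and hence abelian.

Answer: Yes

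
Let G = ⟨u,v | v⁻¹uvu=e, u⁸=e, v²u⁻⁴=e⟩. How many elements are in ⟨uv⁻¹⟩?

|⟨uv⁻¹⟩| equals the order of uv⁻¹. Compute successive powers until reaching e:
  (uv⁻¹)¹ = uv⁻¹, (uv⁻¹)² = u⁴, (uv⁻¹)³ = uv, (uv⁻¹)⁴ = e.
The smallest positive k with (uv⁻¹)ᵏ = e is 4, so |⟨uv⁻¹⟩| = 4.

Answer: 4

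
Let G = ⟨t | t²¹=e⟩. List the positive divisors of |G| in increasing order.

|G| = 21 = 3 · 7. By Lagrange's theorem the order of any subgroup divides 21; the divisors of 21 are 1, 3, 7, 21.

Answer: 1, 3, 7, 21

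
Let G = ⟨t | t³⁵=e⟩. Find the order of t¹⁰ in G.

Compute successive powers until reaching e:
  (t¹⁰)¹ = t¹⁰, (t¹⁰)² = t²⁰, (t¹⁰)³ = t³⁰, (t¹⁰)⁴ = t⁵, (t¹⁰)⁵ = t¹⁵, (t¹⁰)⁶ = t²⁵, (t¹⁰)⁷ = e.
The smallest positive k with (t¹⁰)ᵏ = e is 7.

Answer: 7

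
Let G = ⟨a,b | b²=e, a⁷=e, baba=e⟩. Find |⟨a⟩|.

|⟨a⟩| equals the order of a. Compute successive powers until reaching e:
  a¹ = a, a² = a², a³ = a³, a⁴ = a⁴, a⁵ = a⁵, a⁶ = a⁶, a⁷ = e.
The smallest positive k with aᵏ = e is 7, so |⟨a⟩| = 7.

Answer: 7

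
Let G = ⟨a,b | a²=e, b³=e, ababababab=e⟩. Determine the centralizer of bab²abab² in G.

⟨bab²abab²⟩ ⊆ C_G(bab²abab²) since powers of bab²abab² commute with bab²abab²; so |C_G(bab²abab²)| ≥ |⟨bab²abab²⟩| = 2.
By orbit–stabilizer, |C_G(bab²abab²)| = |G| / |conj. class of bab²abab²| = 60 / 15 = 4.
The 4 elements commuting with bab²abab² are {e, ab²aba, b²ab²abab, bab²abab²}.

Answer: {e, ab²aba, b²ab²abab, bab²abab²}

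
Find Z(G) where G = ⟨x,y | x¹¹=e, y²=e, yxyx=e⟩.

An element z ∈ Z(G) iff z commutes with every generator.
For example e is central: e·x = x = x·e; e·y = y = y·e.
Whereas x ∉ Z(G) since x·y = xy ≠ x¹⁰y = y·x.
Checking each of the 22 elements this way gives Z(G) = {e}, of order 1.

Answer: {e}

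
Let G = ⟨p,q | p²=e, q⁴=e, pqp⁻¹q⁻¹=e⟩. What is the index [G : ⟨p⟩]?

First find ord(p) by computing successive powers:
  p¹ = p, p² = e.
So |⟨p⟩| = ord(p) = 2. With |G| = 8, by Lagrange [G : ⟨p⟩] = 8/2 = 4.

Answer: 4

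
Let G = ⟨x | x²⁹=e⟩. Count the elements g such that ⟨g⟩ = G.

G is cyclic of order 29. An element generates G iff its order is 29, and a cyclic group of order 29 has exactly φ(29) = 28 such elements.

Answer: 28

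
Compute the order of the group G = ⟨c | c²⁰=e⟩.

G is generated by a single element, so G is cyclic. The relator gives c²⁰ = e and no smaller power is forced to be e, so the 20 powers {c, e, c², c³, c⁴, c⁵, c⁶, c⁷, c⁸, c⁹, c¹², c¹³, c¹¹, c¹⁰, c¹⁴, c¹⁵, c¹⁶, c¹⁷, c¹⁸, c¹⁹} are distinct. Hence |G| = 20.

Answer: 20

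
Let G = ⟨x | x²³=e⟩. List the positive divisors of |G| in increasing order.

|G| = 23 = 23. By Lagrange's theorem the order of any subgroup divides 23; the divisors of 23 are 1, 23.

Answer: 1, 23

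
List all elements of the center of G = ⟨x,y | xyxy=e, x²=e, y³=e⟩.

An element z ∈ Z(G) iff z commutes with every generator.
For example e is central: e·x = x = x·e; e·y = y = y·e.
Whereas x ∉ Z(G) since x·y = xy ≠ xy² = y·x.
Checking each of the 6 elements this way gives Z(G) = {e}, of order 1.

Answer: {e}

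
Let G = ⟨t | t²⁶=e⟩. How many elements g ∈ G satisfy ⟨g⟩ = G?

G is cyclic of order 26. An element generates G iff its order is 26, and a cyclic group of order 26 has exactly φ(26) = 12 such elements.

Answer: 12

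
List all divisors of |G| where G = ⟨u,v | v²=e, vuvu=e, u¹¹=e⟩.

|G| = 22 = 2 · 11. By Lagrange's theorem the order of any subgroup divides 22; the divisors of 22 are 1, 2, 11, 22.

Answer: 1, 2, 11, 22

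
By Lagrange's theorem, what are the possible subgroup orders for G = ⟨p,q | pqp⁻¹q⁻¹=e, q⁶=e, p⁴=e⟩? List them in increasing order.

|G| = 24 = 2³ · 3. By Lagrange's theorem the order of any subgroup divides 24; the divisors of 24 are 1, 2, 3, 4, 6, 8, 12, 24.

Answer: 1, 2, 3, 4, 6, 8, 12, 24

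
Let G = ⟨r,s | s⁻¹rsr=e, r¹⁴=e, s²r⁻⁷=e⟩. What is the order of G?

Enumerate words in the generators, reducing via the relations: the distinct elements are
  {e, r, s, rs, r², r³, r⁴, r⁵, r⁶, r⁷, r⁸, r⁹, r²s, r³s, r¹², r¹³, r¹¹, r¹⁰, r⁴s, r⁵s, r⁶s, s⁻¹, rs⁻¹, r²s⁻¹, r³s⁻¹, r⁴s⁻¹, r⁵s⁻¹, r⁶s⁻¹}.
No further products give new elements, so |G| = 28.

Answer: 28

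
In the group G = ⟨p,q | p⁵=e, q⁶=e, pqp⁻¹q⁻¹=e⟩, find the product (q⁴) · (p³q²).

Compute (q⁴) · (p³q²) by multiplying left to right and reducing via the relations at each step:
  (q⁴) · p³ = p³q⁴
  (p³q⁴) · q² = p³

Answer: p³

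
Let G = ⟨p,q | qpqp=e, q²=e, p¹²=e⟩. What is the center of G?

An element z ∈ Z(G) iff z commutes with every generator.
For example p⁶ is central: (p⁶)·p = p⁷ = p·(p⁶); (p⁶)·q = p⁶q = q·(p⁶).
Whereas p ∉ Z(G) since p·q = pq ≠ p¹¹q = q·p.
Checking each of the 24 elements this way gives Z(G) = {e, p⁶}, of order 2.

Answer: {e, p⁶}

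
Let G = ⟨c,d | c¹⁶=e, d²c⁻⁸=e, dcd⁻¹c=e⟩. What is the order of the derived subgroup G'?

G' = [G, G] is generated by all commutators. The generator-pair commutators are: [c, d] = c².
The subgroup they normally generate is {e, c², c⁴, c⁶, c⁸, c¹⁰, c¹², c¹⁴}, of order 8.
Check: |G/G'| = 32/8 = 4 is the order of the abelianisation.

Answer: 8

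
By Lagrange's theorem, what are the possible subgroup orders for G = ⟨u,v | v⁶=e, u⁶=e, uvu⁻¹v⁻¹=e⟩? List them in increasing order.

|G| = 36 = 2² · 3². By Lagrange's theorem the order of any subgroup divides 36; the divisors of 36 are 1, 2, 3, 4, 6, 9, 12, 18, 36.

Answer: 1, 2, 3, 4, 6, 9, 12, 18, 36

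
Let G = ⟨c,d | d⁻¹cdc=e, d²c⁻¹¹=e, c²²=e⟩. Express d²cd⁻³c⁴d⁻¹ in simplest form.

Multiply left to right, reducing at each step:
  (c¹¹) · c = c¹²
  (c¹²) · d⁻³ = cd⁻¹
  (cd⁻¹) · c⁴ = c⁸d
  (c⁸d) · d⁻¹ = c⁸

Answer: c⁸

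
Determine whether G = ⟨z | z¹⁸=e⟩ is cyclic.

|G| = 18. The element z has order 18 (its powers give 18 distinct elements), so ⟨z⟩ = G and G is cyclic.

Answer: Yes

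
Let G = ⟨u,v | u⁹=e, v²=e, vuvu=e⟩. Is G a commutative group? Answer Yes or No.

u·v = uv but v·u = u⁸v, so u·v ≠ v·u and G is not abelian.

Answer: No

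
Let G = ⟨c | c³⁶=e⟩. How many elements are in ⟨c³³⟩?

|⟨c³³⟩| equals the order of c³³. Compute successive powers until reaching e:
  (c³³)¹ = c³³, (c³³)² = c³⁰, (c³³)³ = c²⁷, (c³³)⁴ = c²⁴, (c³³)⁵ = c²¹, (c³³)⁶ = c¹⁸, (c³³)⁷ = c¹⁵, (c³³)⁸ = c¹², (c³³)⁹ = c⁹, (c³³)¹⁰ = c⁶, (c³³)¹¹ = c³, (c³³)¹² = e.
The smallest positive k with (c³³)ᵏ = e is 12, so |⟨c³³⟩| = 12.

Answer: 12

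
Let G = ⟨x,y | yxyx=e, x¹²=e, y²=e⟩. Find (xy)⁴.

Compute successive powers of (xy), reducing at each step:
  (xy)²: (xy) · x = y;   y · y = e
  (xy)³: e · x = x;   x · y = xy
  (xy)⁴: (xy) · x = y;   y · y = e

Answer: e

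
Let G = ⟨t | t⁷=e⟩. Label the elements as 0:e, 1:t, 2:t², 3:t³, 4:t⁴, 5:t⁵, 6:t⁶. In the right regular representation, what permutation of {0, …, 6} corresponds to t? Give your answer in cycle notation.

(0 1 2 3 4 5 6)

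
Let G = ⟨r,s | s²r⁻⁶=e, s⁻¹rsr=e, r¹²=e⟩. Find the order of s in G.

Compute successive powers until reaching e:
  s¹ = s, s² = r⁶, s³ = s⁻¹, s⁴ = e.
The smallest positive k with sᵏ = e is 4.

Answer: 4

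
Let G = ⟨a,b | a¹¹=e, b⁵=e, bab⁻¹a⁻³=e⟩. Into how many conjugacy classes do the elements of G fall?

The conjugacy classes (representative and size) are:
  [e] (size 1), [a³] (size 5), [a⁶] (size 5), [a⁷b] (size 11), [a⁹b²] (size 11), [a⁷b³] (size 11), [a⁷b⁴] (size 11).
Class equation: 1 + 5 + 5 + 11 + 11 + 11 + 11 = 55 = |G|. So G has 7 conjugacy classes.

Answer: 7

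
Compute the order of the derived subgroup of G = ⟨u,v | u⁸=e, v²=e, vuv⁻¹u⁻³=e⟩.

G' = [G, G] is generated by all commutators. The generator-pair commutators are: [u, v] = u⁶.
The subgroup they normally generate is {e, u², u⁴, u⁶}, of order 4.
Check: |G/G'| = 16/4 = 4 is the order of the abelianisation.

Answer: 4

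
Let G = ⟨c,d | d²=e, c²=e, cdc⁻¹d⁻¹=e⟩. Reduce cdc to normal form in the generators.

Multiply left to right, reducing at each step:
  c · d = cd
  (cd) · c = d

Answer: d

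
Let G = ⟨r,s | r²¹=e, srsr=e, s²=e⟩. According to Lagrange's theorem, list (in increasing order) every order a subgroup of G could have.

|G| = 42 = 2 · 3 · 7. By Lagrange's theorem the order of any subgroup divides 42; the divisors of 42 are 1, 2, 3, 6, 7, 14, 21, 42.

Answer: 1, 2, 3, 6, 7, 14, 21, 42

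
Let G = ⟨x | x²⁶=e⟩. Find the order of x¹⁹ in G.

Compute successive powers until reaching e:
  (x¹⁹)¹ = x¹⁹, (x¹⁹)² = x¹², (x¹⁹)³ = x⁵, (x¹⁹)⁴ = x²⁴, (x¹⁹)⁵ = x¹⁷, (x¹⁹)⁶ = x¹⁰, (x¹⁹)⁷ = x³, (x¹⁹)⁸ = x²², (x¹⁹)⁹ = x¹⁵, (x¹⁹)¹⁰ = x⁸, (x¹⁹)¹¹ = x, (x¹⁹)¹² = x²⁰, (x¹⁹)¹³ = x¹³, (x¹⁹)¹⁴ = x⁶, (x¹⁹)¹⁵ = x²⁵, (x¹⁹)¹⁶ = x¹⁸, (x¹⁹)¹⁷ = x¹¹, (x¹⁹)¹⁸ = x⁴, (x¹⁹)¹⁹ = x²³, (x¹⁹)²⁰ = x¹⁶, (x¹⁹)²¹ = x⁹, (x¹⁹)²² = x², (x¹⁹)²³ = x²¹, (x¹⁹)²⁴ = x¹⁴, (x¹⁹)²⁵ = x⁷, (x¹⁹)²⁶ = e.
The smallest positive k with (x¹⁹)ᵏ = e is 26.

Answer: 26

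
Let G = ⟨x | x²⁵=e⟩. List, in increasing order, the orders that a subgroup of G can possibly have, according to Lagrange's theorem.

|G| = 25 = 5². By Lagrange's theorem the order of any subgroup divides 25; the divisors of 25 are 1, 5, 25.

Answer: 1, 5, 25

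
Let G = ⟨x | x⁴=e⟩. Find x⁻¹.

The order of x is 4 (smallest k with xᵏ = e), so x⁻¹ = x³ = x³.
Check: x · (x³) → x · x³ = e, giving e as required.

Answer: x³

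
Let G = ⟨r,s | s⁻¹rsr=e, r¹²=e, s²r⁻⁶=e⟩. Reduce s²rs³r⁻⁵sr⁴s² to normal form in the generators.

Multiply left to right, reducing at each step:
  (r⁶) · r = r⁷
  (r⁷) · s³ = rs
  (rs) · r⁻⁵ = s⁻¹
  (s⁻¹) · s = e
  e · r⁴ = r⁴
  (r⁴) · s² = r¹⁰

Answer: r¹⁰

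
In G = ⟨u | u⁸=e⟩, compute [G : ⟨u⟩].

First find ord(u) by computing successive powers:
  u¹ = u, u² = u², u³ = u³, u⁴ = u⁴, u⁵ = u⁵, u⁶ = u⁶, u⁷ = u⁷, u⁸ = e.
So |⟨u⟩| = ord(u) = 8. With |G| = 8, by Lagrange [G : ⟨u⟩] = 8/8 = 1.

Answer: 1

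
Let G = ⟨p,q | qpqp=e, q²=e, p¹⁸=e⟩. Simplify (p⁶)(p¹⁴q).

Compute (p⁶) · (p¹⁴q) by multiplying left to right and reducing via the relations at each step:
  (p⁶) · p¹⁴ = p²
  (p²) · q = p²q

Answer: p²q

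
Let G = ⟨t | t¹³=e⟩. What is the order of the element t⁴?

Compute successive powers until reaching e:
  (t⁴)¹ = t⁴, (t⁴)² = t⁸, (t⁴)³ = t¹², (t⁴)⁴ = t³, (t⁴)⁵ = t⁷, (t⁴)⁶ = t¹¹, (t⁴)⁷ = t², (t⁴)⁸ = t⁶, (t⁴)⁹ = t¹⁰, (t⁴)¹⁰ = t, (t⁴)¹¹ = t⁵, (t⁴)¹² = t⁹, (t⁴)¹³ = e.
The smallest positive k with (t⁴)ᵏ = e is 13.

Answer: 13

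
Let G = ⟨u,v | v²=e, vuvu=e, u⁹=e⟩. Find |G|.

Enumerate words in the generators, reducing via the relations: the distinct elements are
  {e, u, v, uv, u², u³, u⁴, u⁵, u⁶, u⁷, u⁸, u²v, u³v, u⁴v, u⁵v, u⁶v, u⁷v, u⁸v}.
No further products give new elements, so |G| = 18.

Answer: 18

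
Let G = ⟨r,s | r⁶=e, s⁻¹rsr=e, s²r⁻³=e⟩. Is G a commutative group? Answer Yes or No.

r·s = rs but s·r = r²s⁻¹, so r·s ≠ s·r and G is not abelian.

Answer: No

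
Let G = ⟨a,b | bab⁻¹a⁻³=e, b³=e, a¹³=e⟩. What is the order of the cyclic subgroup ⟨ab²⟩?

|⟨ab²⟩| equals the order of ab². Compute successive powers until reaching e:
  (ab²)¹ = ab², (ab²)² = a¹⁰b, (ab²)³ = e.
The smallest positive k with (ab²)ᵏ = e is 3, so |⟨ab²⟩| = 3.

Answer: 3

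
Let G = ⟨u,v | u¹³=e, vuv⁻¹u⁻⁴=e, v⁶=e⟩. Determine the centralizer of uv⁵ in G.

⟨uv⁵⟩ ⊆ C_G(uv⁵) since powers of uv⁵ commute with uv⁵; so |C_G(uv⁵)| ≥ |⟨uv⁵⟩| = 6.
By orbit–stabilizer, |C_G(uv⁵)| = |G| / |conj. class of uv⁵| = 78 / 13 = 6.
The 6 elements commuting with uv⁵ are {e, uv⁵, u⁹v, u⁶v², u⁷v³, u¹¹v⁴}.

Answer: {e, uv⁵, u⁹v, u⁶v², u⁷v³, u¹¹v⁴}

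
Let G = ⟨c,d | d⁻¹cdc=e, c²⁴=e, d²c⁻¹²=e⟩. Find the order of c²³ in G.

Compute successive powers until reaching e:
  (c²³)¹ = c²³, (c²³)² = c²², (c²³)³ = c²¹, (c²³)⁴ = c²⁰, (c²³)⁵ = c¹⁹, (c²³)⁶ = c¹⁸, (c²³)⁷ = c¹⁷, (c²³)⁸ = c¹⁶, (c²³)⁹ = c¹⁵, (c²³)¹⁰ = c¹⁴, (c²³)¹¹ = c¹³, (c²³)¹² = c¹², (c²³)¹³ = c¹¹, (c²³)¹⁴ = c¹⁰, (c²³)¹⁵ = c⁹, (c²³)¹⁶ = c⁸, (c²³)¹⁷ = c⁷, (c²³)¹⁸ = c⁶, (c²³)¹⁹ = c⁵, (c²³)²⁰ = c⁴, (c²³)²¹ = c³, (c²³)²² = c², (c²³)²³ = c, (c²³)²⁴ = e.
The smallest positive k with (c²³)ᵏ = e is 24.

Answer: 24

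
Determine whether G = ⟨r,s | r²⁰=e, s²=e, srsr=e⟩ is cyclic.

Every cyclic group is abelian. But r·s = rs while s·r = r¹⁹s, so r·s ≠ s·r and G is not abelian. Hence G is not cyclic.

Answer: No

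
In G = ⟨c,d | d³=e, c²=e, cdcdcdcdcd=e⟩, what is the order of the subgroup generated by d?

|⟨d⟩| equals the order of d. Compute successive powers until reaching e:
  d¹ = d, d² = d², d³ = e.
The smallest positive k with dᵏ = e is 3, so |⟨d⟩| = 3.

Answer: 3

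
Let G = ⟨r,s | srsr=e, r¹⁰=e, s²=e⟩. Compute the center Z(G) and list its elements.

An element z ∈ Z(G) iff z commutes with every generator.
For example r⁵ is central: (r⁵)·r = r⁶ = r·(r⁵); (r⁵)·s = r⁵s = s·(r⁵).
Whereas r ∉ Z(G) since r·s = rs ≠ r⁹s = s·r.
Checking each of the 20 elements this way gives Z(G) = {e, r⁵}, of order 2.

Answer: {e, r⁵}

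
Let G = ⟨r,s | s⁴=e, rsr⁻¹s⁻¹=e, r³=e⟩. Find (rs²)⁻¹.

The order of (rs²) is 6 (smallest k with (rs²)ᵏ = e), so (rs²)⁻¹ = (rs²)⁵ = r²s².
Check: (rs²) · (r²s²) → (rs²) · r² = s²;   (s²) · s² = e, giving e as required.

Answer: r²s²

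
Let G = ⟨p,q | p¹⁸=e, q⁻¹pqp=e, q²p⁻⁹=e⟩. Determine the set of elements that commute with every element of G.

An element z ∈ Z(G) iff z commutes with every generator.
For example p⁹ is central: (p⁹)·p = p¹⁰ = p·(p⁹); (p⁹)·q = q⁻¹ = q·(p⁹).
Whereas p ∉ Z(G) since p·q = pq ≠ p⁸q⁻¹ = q·p.
Checking each of the 36 elements this way gives Z(G) = {e, p⁹}, of order 2.

Answer: {e, p⁹}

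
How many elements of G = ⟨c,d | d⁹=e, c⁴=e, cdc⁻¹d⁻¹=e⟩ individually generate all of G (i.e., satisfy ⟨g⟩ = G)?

G is cyclic of order 36. An element generates G iff its order is 36, and a cyclic group of order 36 has exactly φ(36) = 12 such elements.

Answer: 12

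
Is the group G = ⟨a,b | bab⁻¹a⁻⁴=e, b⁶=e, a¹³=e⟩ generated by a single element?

Every cyclic group is abelian. But a·b = ab while b·a = a⁴b, so a·b ≠ b·a and G is not abelian. Hence G is not cyclic.

Answer: No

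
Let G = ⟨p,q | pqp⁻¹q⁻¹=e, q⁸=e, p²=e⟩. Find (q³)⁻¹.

The order of (q³) is 8 (smallest k with (q³)ᵏ = e), so (q³)⁻¹ = (q³)⁷ = q⁵.
Check: (q³) · (q⁵) → (q³) · q⁵ = e, giving e as required.

Answer: q⁵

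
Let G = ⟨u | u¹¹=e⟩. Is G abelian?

G has a single generator, so G is cyclic and hence abelian.

Answer: Yes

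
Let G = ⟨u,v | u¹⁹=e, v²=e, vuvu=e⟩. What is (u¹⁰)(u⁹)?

Compute (u¹⁰) · (u⁹) by multiplying left to right and reducing via the relations at each step:
  (u¹⁰) · u⁹ = e

Answer: e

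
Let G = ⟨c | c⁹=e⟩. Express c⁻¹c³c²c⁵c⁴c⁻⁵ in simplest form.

Multiply left to right, reducing at each step:
  (c⁸) · c³ = c²
  (c²) · c² = c⁴
  (c⁴) · c⁵ = e
  e · c⁴ = c⁴
  (c⁴) · c⁻⁵ = c⁸

Answer: c⁸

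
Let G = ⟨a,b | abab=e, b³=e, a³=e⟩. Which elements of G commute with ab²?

⟨ab²⟩ ⊆ C_G(ab²) since powers of ab² commute with ab²; so |C_G(ab²)| ≥ |⟨ab²⟩| = 3.
By orbit–stabilizer, |C_G(ab²)| = |G| / |conj. class of ab²| = 12 / 4 = 3.
The 3 elements commuting with ab² are {e, ab², ba²}.

Answer: {e, ab², ba²}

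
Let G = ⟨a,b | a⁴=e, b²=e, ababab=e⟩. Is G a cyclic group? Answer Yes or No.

Every cyclic group is abelian. But a·b = ab while b·a = ba, so a·b ≠ b·a and G is not abelian. Hence G is not cyclic.

Answer: No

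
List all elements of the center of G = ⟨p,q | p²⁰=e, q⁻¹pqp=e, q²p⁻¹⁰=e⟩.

An element z ∈ Z(G) iff z commutes with every generator.
For example p¹⁰ is central: (p¹⁰)·p = p¹¹ = p·(p¹⁰); (p¹⁰)·q = q⁻¹ = q·(p¹⁰).
Whereas p ∉ Z(G) since p·q = pq ≠ p⁹q⁻¹ = q·p.
Checking each of the 40 elements this way gives Z(G) = {e, p¹⁰}, of order 2.

Answer: {e, p¹⁰}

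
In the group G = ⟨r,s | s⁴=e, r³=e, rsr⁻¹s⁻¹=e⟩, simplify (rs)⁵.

Compute successive powers of (rs), reducing at each step:
  (rs)²: (rs) · r = r²s;   (r²s) · s = r²s²
  (rs)³: (r²s²) · r = s²;   (s²) · s = s³
  (rs)⁴: (s³) · r = rs³;   (rs³) · s = r
  (rs)⁵: r · r = r²;   (r²) · s = r²s

Answer: r²s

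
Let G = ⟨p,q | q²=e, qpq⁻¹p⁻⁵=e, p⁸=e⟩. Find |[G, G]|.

G' = [G, G] is generated by all commutators. The generator-pair commutators are: [p, q] = p⁴.
The subgroup they normally generate is {e, p⁴}, of order 2.
Check: |G/G'| = 16/2 = 8 is the order of the abelianisation.

Answer: 2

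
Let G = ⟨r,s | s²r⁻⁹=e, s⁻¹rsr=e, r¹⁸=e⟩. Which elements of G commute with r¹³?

⟨r¹³⟩ ⊆ C_G(r¹³) since powers of r¹³ commute with r¹³; so |C_G(r¹³)| ≥ |⟨r¹³⟩| = 18.
By orbit–stabilizer, |C_G(r¹³)| = |G| / |conj. class of r¹³| = 36 / 2 = 18.
The 18 elements commuting with r¹³ are {e, r, r², r³, r⁴, r⁵, r⁶, r⁷, r⁸, r⁹, r¹⁰, r¹¹, r¹², r¹³, r¹⁴, r¹⁵, r¹⁶, r¹⁷}.

Answer: {e, r, r², r³, r⁴, r⁵, r⁶, r⁷, r⁸, r⁹, r¹⁰, r¹¹, r¹², r¹³, r¹⁴, r¹⁵, r¹⁶, r¹⁷}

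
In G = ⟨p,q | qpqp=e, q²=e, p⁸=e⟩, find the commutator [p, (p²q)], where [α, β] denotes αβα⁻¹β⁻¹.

[p, (p²q)] = p·(p²q)·p⁻¹·(p²q)⁻¹.
  p · (p²q) = p³q
  (p³q) · (p⁷) = p⁴q
  (p⁴q) · (p²q) = p²

Answer: p²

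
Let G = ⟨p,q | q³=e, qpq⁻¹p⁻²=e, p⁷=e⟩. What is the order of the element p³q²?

Compute successive powers until reaching e:
  (p³q²)¹ = p³q², (p³q²)² = pq, (p³q²)³ = e.
The smallest positive k with (p³q²)ᵏ = e is 3.

Answer: 3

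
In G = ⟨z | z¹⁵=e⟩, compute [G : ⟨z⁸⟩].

First find ord(z⁸) by computing successive powers:
  (z⁸)¹ = z⁸, (z⁸)² = z, (z⁸)³ = z⁹, (z⁸)⁴ = z², (z⁸)⁵ = z¹⁰, (z⁸)⁶ = z³, (z⁸)⁷ = z¹¹, (z⁸)⁸ = z⁴, (z⁸)⁹ = z¹², (z⁸)¹⁰ = z⁵, (z⁸)¹¹ = z¹³, (z⁸)¹² = z⁶, (z⁸)¹³ = z¹⁴, (z⁸)¹⁴ = z⁷, (z⁸)¹⁵ = e.
So |⟨z⁸⟩| = ord(z⁸) = 15. With |G| = 15, by Lagrange [G : ⟨z⁸⟩] = 15/15 = 1.

Answer: 1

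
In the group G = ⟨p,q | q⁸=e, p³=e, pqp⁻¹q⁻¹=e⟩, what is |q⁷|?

Compute successive powers until reaching e:
  (q⁷)¹ = q⁷, (q⁷)² = q⁶, (q⁷)³ = q⁵, (q⁷)⁴ = q⁴, (q⁷)⁵ = q³, (q⁷)⁶ = q², (q⁷)⁷ = q, (q⁷)⁸ = e.
The smallest positive k with (q⁷)ᵏ = e is 8.

Answer: 8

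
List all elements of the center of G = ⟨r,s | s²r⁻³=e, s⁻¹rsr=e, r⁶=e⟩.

An element z ∈ Z(G) iff z commutes with every generator.
For example r³ is central: (r³)·r = r⁴ = r·(r³); (r³)·s = s⁻¹ = s·(r³).
Whereas r ∉ Z(G) since r·s = rs ≠ r²s⁻¹ = s·r.
Checking each of the 12 elements this way gives Z(G) = {e, r³}, of order 2.

Answer: {e, r³}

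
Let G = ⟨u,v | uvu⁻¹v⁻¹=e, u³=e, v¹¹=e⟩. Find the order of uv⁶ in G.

Compute successive powers until reaching e:
  (uv⁶)¹ = uv⁶, (uv⁶)² = u²v, (uv⁶)³ = v⁷, (uv⁶)⁴ = uv², (uv⁶)⁵ = u²v⁸, (uv⁶)⁶ = v³, (uv⁶)⁷ = uv⁹, (uv⁶)⁸ = u²v⁴, (uv⁶)⁹ = v¹⁰, (uv⁶)¹⁰ = uv⁵, (uv⁶)¹¹ = u², (uv⁶)¹² = v⁶, (uv⁶)¹³ = uv, (uv⁶)¹⁴ = u²v⁷, (uv⁶)¹⁵ = v², (uv⁶)¹⁶ = uv⁸, (uv⁶)¹⁷ = u²v³, (uv⁶)¹⁸ = v⁹, (uv⁶)¹⁹ = uv⁴, (uv⁶)²⁰ = u²v¹⁰, (uv⁶)²¹ = v⁵, (uv⁶)²² = u, (uv⁶)²³ = u²v⁶, (uv⁶)²⁴ = v, (uv⁶)²⁵ = uv⁷, (uv⁶)²⁶ = u²v², (uv⁶)²⁷ = v⁸, (uv⁶)²⁸ = uv³, (uv⁶)²⁹ = u²v⁹, (uv⁶)³⁰ = v⁴, (uv⁶)³¹ = uv¹⁰, (uv⁶)³² = u²v⁵, (uv⁶)³³ = e.
The smallest positive k with (uv⁶)ᵏ = e is 33.

Answer: 33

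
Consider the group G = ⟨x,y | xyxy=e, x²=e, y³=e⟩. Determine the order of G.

Enumerate words in the generators, reducing via the relations: the distinct elements are
  {e, x, y, xy, y², xy²}.
No further products give new elements, so |G| = 6.

Answer: 6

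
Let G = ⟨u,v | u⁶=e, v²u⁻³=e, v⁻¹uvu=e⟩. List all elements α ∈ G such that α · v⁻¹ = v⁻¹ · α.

⟨v⁻¹⟩ ⊆ C_G(v⁻¹) since powers of v⁻¹ commute with v⁻¹; so |C_G(v⁻¹)| ≥ |⟨v⁻¹⟩| = 4.
By orbit–stabilizer, |C_G(v⁻¹)| = |G| / |conj. class of v⁻¹| = 12 / 3 = 4.
The 4 elements commuting with v⁻¹ are {e, u³, v, v⁻¹}.

Answer: {e, u³, v, v⁻¹}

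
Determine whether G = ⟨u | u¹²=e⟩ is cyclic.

|G| = 12. The element u has order 12 (its powers give 12 distinct elements), so ⟨u⟩ = G and G is cyclic.

Answer: Yes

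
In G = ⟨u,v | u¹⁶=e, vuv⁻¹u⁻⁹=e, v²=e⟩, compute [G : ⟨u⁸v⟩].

First find ord(u⁸v) by computing successive powers:
  (u⁸v)¹ = u⁸v, (u⁸v)² = e.
So |⟨u⁸v⟩| = ord(u⁸v) = 2. With |G| = 32, by Lagrange [G : ⟨u⁸v⟩] = 32/2 = 16.

Answer: 16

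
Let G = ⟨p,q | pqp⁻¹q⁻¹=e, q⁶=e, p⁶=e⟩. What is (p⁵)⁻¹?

The order of (p⁵) is 6 (smallest k with (p⁵)ᵏ = e), so (p⁵)⁻¹ = (p⁵)⁵ = p.
Check: (p⁵) · p → (p⁵) · p = e, giving e as required.

Answer: p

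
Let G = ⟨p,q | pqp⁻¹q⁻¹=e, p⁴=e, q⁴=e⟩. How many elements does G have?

Enumerate words in the generators, reducing via the relations: the distinct elements are
  {e, p, q, pq, p², p³, q², q³, pq², pq³, p²q, p³q, p²q², p²q³, p³q², p³q³}.
No further products give new elements, so |G| = 16.

Answer: 16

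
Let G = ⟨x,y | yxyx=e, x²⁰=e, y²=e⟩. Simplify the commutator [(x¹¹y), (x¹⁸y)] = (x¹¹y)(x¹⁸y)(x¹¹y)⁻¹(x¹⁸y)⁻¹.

[(x¹¹y), (x¹⁸y)] = (x¹¹y)·(x¹⁸y)·(x¹¹y)⁻¹·(x¹⁸y)⁻¹.
  (x¹¹y) · (x¹⁸y) = x¹³
  (x¹³) · (x¹¹y) = x⁴y
  (x⁴y) · (x¹⁸y) = x⁶

Answer: x⁶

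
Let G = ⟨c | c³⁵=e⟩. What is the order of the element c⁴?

Compute successive powers until reaching e:
  (c⁴)¹ = c⁴, (c⁴)² = c⁸, (c⁴)³ = c¹², (c⁴)⁴ = c¹⁶, (c⁴)⁵ = c²⁰, (c⁴)⁶ = c²⁴, (c⁴)⁷ = c²⁸, (c⁴)⁸ = c³², (c⁴)⁹ = c, (c⁴)¹⁰ = c⁵, (c⁴)¹¹ = c⁹, (c⁴)¹² = c¹³, (c⁴)¹³ = c¹⁷, (c⁴)¹⁴ = c²¹, (c⁴)¹⁵ = c²⁵, (c⁴)¹⁶ = c²⁹, (c⁴)¹⁷ = c³³, (c⁴)¹⁸ = c², (c⁴)¹⁹ = c⁶, (c⁴)²⁰ = c¹⁰, (c⁴)²¹ = c¹⁴, (c⁴)²² = c¹⁸, (c⁴)²³ = c²², (c⁴)²⁴ = c²⁶, (c⁴)²⁵ = c³⁰, (c⁴)²⁶ = c³⁴, (c⁴)²⁷ = c³, (c⁴)²⁸ = c⁷, (c⁴)²⁹ = c¹¹, (c⁴)³⁰ = c¹⁵, (c⁴)³¹ = c¹⁹, (c⁴)³² = c²³, (c⁴)³³ = c²⁷, (c⁴)³⁴ = c³¹, (c⁴)³⁵ = e.
The smallest positive k with (c⁴)ᵏ = e is 35.

Answer: 35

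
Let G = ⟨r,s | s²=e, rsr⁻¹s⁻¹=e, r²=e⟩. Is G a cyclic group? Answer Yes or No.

|G| = 4, but the maximum element order in G is 2 < 4. No single element generates all of G, so G is not cyclic.

Answer: No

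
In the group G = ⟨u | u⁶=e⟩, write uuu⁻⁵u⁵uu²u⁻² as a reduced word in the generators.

Multiply left to right, reducing at each step:
  u · u = u²
  (u²) · u⁻⁵ = u³
  (u³) · u⁵ = u²
  (u²) · u = u³
  (u³) · u² = u⁵
  (u⁵) · u⁻² = u³

Answer: u³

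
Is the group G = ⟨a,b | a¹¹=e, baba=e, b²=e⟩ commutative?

a·b = ab but b·a = a¹⁰b, so a·b ≠ b·a and G is not abelian.

Answer: No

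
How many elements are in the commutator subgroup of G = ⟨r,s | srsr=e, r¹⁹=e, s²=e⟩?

G' = [G, G] is generated by all commutators. The generator-pair commutators are: [r, s] = r².
The subgroup they normally generate is {e, r, r², r³, r⁴, r⁵, r⁶, r⁷, r⁸, r⁹, r¹⁰, r¹¹, r¹², r¹³, r¹⁴, r¹⁵, r¹⁶, r¹⁷, r¹⁸}, of order 19.
Check: |G/G'| = 38/19 = 2 is the order of the abelianisation.

Answer: 19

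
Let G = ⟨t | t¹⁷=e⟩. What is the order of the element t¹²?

Compute successive powers until reaching e:
  (t¹²)¹ = t¹², (t¹²)² = t⁷, (t¹²)³ = t², (t¹²)⁴ = t¹⁴, (t¹²)⁵ = t⁹, (t¹²)⁶ = t⁴, (t¹²)⁷ = t¹⁶, (t¹²)⁸ = t¹¹, (t¹²)⁹ = t⁶, (t¹²)¹⁰ = t, (t¹²)¹¹ = t¹³, (t¹²)¹² = t⁸, (t¹²)¹³ = t³, (t¹²)¹⁴ = t¹⁵, (t¹²)¹⁵ = t¹⁰, (t¹²)¹⁶ = t⁵, (t¹²)¹⁷ = e.
The smallest positive k with (t¹²)ᵏ = e is 17.

Answer: 17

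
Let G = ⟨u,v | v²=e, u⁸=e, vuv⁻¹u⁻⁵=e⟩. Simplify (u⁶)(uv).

Compute (u⁶) · (uv) by multiplying left to right and reducing via the relations at each step:
  (u⁶) · u = u⁷
  (u⁷) · v = u⁷v

Answer: u⁷v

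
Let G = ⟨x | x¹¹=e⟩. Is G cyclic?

|G| = 11. The element x has order 11 (its powers give 11 distinct elements), so ⟨x⟩ = G and G is cyclic.

Answer: Yes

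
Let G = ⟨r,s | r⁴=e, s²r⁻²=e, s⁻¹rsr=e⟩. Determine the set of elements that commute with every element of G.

An element z ∈ Z(G) iff z commutes with every generator.
For example r² is central: (r²)·r = r³ = r·(r²); (r²)·s = s⁻¹ = s·(r²).
Whereas r ∉ Z(G) since r·s = rs ≠ rs⁻¹ = s·r.
Checking each of the 8 elements this way gives Z(G) = {e, r²}, of order 2.

Answer: {e, r²}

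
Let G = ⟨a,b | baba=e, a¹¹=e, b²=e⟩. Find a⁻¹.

The order of a is 11 (smallest k with aᵏ = e), so a⁻¹ = a¹⁰ = a¹⁰.
Check: a · (a¹⁰) → a · a¹⁰ = e, giving e as required.

Answer: a¹⁰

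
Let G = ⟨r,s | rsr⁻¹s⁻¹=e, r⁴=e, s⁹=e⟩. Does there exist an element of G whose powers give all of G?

|G| = 36. The element rs has order 36 (its powers give 36 distinct elements), so ⟨rs⟩ = G and G is cyclic.

Answer: Yes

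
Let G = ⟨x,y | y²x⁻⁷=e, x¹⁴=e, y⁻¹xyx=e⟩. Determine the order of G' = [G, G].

G' = [G, G] is generated by all commutators. The generator-pair commutators are: [x, y] = x².
The subgroup they normally generate is {e, x², x⁴, x⁶, x⁸, x¹⁰, x¹²}, of order 7.
Check: |G/G'| = 28/7 = 4 is the order of the abelianisation.

Answer: 7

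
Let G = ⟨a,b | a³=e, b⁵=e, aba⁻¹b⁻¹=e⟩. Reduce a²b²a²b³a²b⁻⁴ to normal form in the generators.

Multiply left to right, reducing at each step:
  (a²) · b² = a²b²
  (a²b²) · a² = ab²
  (ab²) · b³ = a
  a · a² = e
  e · b⁻⁴ = b

Answer: b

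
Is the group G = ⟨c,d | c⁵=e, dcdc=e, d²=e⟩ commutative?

c·d = cd but d·c = c⁴d, so c·d ≠ d·c and G is not abelian.

Answer: No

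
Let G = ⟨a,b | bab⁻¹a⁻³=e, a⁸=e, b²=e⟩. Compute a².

Compute successive powers of a, reducing at each step:
  a²: a · a = a²

Answer: a²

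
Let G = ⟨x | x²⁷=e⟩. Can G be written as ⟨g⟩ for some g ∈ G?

|G| = 27. The element x has order 27 (its powers give 27 distinct elements), so ⟨x⟩ = G and G is cyclic.

Answer: Yes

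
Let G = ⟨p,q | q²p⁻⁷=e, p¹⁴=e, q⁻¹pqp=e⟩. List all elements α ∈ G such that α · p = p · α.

⟨p⟩ ⊆ C_G(p) since powers of p commute with p; so |C_G(p)| ≥ |⟨p⟩| = 14.
By orbit–stabilizer, |C_G(p)| = |G| / |conj. class of p| = 28 / 2 = 14.
The 14 elements commuting with p are {e, p, p², p³, p⁴, p⁵, p⁶, p⁷, p⁸, p⁹, p¹⁰, p¹¹, p¹², p¹³}.

Answer: {e, p, p², p³, p⁴, p⁵, p⁶, p⁷, p⁸, p⁹, p¹⁰, p¹¹, p¹², p¹³}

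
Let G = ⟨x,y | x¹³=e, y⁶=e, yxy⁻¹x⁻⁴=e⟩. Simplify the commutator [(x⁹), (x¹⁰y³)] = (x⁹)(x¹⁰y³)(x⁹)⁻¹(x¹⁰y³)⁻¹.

[(x⁹), (x¹⁰y³)] = (x⁹)·(x¹⁰y³)·(x⁹)⁻¹·(x¹⁰y³)⁻¹.
  (x⁹) · (x¹⁰y³) = x⁶y³
  (x⁶y³) · (x⁴) = x²y³
  (x²y³) · (x¹⁰y³) = x⁵

Answer: x⁵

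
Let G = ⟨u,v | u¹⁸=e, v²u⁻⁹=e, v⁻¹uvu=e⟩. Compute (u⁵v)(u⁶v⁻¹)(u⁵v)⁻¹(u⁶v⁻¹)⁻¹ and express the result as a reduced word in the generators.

[(u⁵v), (u⁶v⁻¹)] = (u⁵v)·(u⁶v⁻¹)·(u⁵v)⁻¹·(u⁶v⁻¹)⁻¹.
  (u⁵v) · (u⁶v⁻¹) = u¹⁷
  (u¹⁷) · (u⁵v⁻¹) = u⁴v⁻¹
  (u⁴v⁻¹) · (u⁶v) = u¹⁶

Answer: u¹⁶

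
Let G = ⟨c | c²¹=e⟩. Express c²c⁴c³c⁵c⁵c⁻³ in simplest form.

Multiply left to right, reducing at each step:
  (c²) · c⁴ = c⁶
  (c⁶) · c³ = c⁹
  (c⁹) · c⁵ = c¹⁴
  (c¹⁴) · c⁵ = c¹⁹
  (c¹⁹) · c⁻³ = c¹⁶

Answer: c¹⁶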